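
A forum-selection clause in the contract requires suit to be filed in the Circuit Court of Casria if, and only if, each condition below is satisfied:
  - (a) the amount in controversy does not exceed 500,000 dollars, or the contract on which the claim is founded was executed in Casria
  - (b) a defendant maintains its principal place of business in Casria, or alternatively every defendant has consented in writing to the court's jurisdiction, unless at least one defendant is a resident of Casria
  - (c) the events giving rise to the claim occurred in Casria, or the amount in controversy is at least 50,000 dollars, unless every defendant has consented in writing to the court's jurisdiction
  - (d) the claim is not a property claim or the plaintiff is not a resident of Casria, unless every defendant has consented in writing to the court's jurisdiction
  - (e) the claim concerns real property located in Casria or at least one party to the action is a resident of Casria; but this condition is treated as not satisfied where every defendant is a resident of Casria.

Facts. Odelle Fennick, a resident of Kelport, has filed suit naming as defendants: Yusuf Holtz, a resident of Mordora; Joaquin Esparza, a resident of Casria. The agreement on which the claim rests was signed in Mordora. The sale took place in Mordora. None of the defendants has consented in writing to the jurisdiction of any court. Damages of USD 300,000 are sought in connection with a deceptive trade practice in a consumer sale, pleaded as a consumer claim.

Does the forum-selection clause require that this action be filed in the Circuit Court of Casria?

Yes

The Circuit Court of Casria:
  (a) The amount in controversy is USD 300,000, within the 500,000 dollars ceiling, which satisfies one of the alternatives. Condition met.
  (b) No defendant is a corporation; no such written consent has been filed — no alternative holds. The proviso rescues it, though: Joaquin Esparza resides in Casria. Satisfied.
  (c) The amount in controversy is $300,000, which meets the USD 50,000 floor, so this disjunct is met. Met.
  (d) The claim is a consumer claim, not a property claim, so this disjunct is met. Met.
  (e) Joaquin Esparza resides in Casria, so this disjunct is met. And the carve-out is inapplicable — the defendants reside as follows — Yusuf Holtz in Mordora, Joaquin Esparza in Casria — not all in Casria. Condition met.
  → Forum clause is triggered.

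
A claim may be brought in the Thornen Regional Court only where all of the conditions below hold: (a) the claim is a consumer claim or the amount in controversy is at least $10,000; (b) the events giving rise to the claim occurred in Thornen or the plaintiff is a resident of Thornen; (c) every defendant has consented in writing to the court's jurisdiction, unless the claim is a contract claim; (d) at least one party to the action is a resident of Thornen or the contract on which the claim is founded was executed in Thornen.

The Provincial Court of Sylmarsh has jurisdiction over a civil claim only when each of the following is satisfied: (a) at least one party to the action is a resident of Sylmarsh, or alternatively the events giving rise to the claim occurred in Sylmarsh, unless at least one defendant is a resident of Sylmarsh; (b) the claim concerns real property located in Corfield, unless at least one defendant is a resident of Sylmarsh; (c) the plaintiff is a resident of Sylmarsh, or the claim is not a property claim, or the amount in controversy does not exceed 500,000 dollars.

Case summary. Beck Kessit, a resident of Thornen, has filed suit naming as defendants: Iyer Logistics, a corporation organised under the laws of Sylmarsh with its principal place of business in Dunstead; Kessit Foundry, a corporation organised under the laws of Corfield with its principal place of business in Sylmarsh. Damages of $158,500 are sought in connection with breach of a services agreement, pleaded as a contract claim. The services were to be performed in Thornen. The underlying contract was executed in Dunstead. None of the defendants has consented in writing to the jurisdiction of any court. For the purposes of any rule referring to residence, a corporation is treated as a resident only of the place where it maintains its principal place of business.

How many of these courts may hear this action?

The Thornen Regional Court:
  (a) The amount in controversy is USD 158,500, which meets the USD 10,000 floor — that alternative is enough. Condition met.
  (b) The operative events occurred in Thornen, which satisfies one of the alternatives. Satisfied.
  (c) No such written consent has been filed. The proviso rescues it, though: the claim is a contract claim. Met.
  (d) Beck Kessit resides in Thornen, so one alternative holds. Met.
  → The court has jurisdiction.
The Provincial Court of Sylmarsh:
  (a) Kessit Foundry resides in Sylmarsh — that alternative is enough. Met.
  (b) The claim does not concern real property. The proviso rescues it, though: Kessit Foundry resides in Sylmarsh. Condition met.
  (c) The claim is a contract claim, not a property claim, which satisfies one of the alternatives. Condition met.
  → Every requirement is satisfied — jurisdiction.
Courts with jurisdiction: the Thornen Regional Court, the Provincial Court of Sylmarsh — 2 in total.

2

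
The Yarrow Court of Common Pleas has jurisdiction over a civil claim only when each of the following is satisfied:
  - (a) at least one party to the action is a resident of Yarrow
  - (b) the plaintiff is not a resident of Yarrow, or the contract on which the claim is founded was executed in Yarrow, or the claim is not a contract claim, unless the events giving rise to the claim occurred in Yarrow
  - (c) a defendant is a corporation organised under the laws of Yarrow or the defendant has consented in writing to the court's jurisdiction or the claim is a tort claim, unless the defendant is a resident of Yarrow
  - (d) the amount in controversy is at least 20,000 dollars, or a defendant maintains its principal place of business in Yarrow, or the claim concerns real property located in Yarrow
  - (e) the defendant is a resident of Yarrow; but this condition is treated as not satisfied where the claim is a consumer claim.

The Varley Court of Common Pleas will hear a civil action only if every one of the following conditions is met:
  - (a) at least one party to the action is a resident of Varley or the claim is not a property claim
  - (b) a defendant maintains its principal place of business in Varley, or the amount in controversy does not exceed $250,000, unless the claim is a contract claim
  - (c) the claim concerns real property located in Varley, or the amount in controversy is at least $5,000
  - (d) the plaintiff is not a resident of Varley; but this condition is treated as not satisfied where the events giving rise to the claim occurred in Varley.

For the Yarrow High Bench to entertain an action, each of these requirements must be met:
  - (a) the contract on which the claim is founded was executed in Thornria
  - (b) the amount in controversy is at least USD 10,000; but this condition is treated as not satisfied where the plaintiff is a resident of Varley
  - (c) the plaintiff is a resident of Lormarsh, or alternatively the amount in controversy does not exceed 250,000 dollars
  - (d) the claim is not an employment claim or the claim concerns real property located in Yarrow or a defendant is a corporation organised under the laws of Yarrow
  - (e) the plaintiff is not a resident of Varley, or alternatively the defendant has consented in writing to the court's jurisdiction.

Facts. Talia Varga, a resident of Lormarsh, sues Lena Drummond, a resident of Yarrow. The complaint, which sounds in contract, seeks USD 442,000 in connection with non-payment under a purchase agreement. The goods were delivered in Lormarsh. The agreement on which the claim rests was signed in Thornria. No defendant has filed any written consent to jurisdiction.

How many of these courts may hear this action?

The Yarrow Court of Common Pleas:
  (a) Lena Drummond resides in Yarrow. Satisfied.
  (b) The plaintiff resides in Lormarsh, which is not Yarrow — that alternative is enough. Met.
  (c) No defendant is a corporation; no such written consent has been filed; the claim is a contract claim, not a tort claim — no alternative holds. However, the defendant resides in Yarrow, so the 'unless' proviso supplies this condition. Met.
  (d) The amount in controversy is USD 442,000, which meets the USD 20,000 floor — that alternative is enough. Met.
  (e) The defendant resides in Yarrow. And the carve-out is inapplicable — the claim is a contract claim, not a consumer claim. Satisfied.
  → Every requirement is satisfied — jurisdiction.
The Varley Court of Common Pleas:
  (a) The claim is a contract claim, not a property claim, which satisfies one of the alternatives. Condition met.
  (b) No defendant is a corporation; the amount in controversy is $442,000, above the USD 250,000 ceiling — every alternative fails. However, the claim is a contract claim, so the 'unless' proviso supplies this condition. Met.
  (c) The amount in controversy is 442,000 dollars, which meets the $5,000 floor — that alternative is enough. Satisfied.
  (d) The plaintiff resides in Lormarsh, which is not Varley. The carve-out does not apply: the operative events occurred in Lormarsh, not Varley. Condition met.
  → Every requirement is satisfied — jurisdiction.
The Yarrow High Bench:
  (a) The contract was executed in Thornria. Satisfied.
  (b) The amount in controversy is USD 442,000, which meets the USD 10,000 floor. And the carve-out is inapplicable — the plaintiff resides in Lormarsh, not Varley. Satisfied.
  (c) The plaintiff resides in Lormarsh — that alternative is enough. Condition met.
  (d) The claim is a contract claim, not an employment claim, so this disjunct is met. Satisfied.
  (e) The plaintiff resides in Lormarsh, which is not Varley, so this disjunct is met. Met.
  → Every requirement is satisfied — jurisdiction.
Courts with jurisdiction: the Yarrow Court of Common Pleas, the Varley Court of Common Pleas, the Yarrow High Bench — 3 in total.

3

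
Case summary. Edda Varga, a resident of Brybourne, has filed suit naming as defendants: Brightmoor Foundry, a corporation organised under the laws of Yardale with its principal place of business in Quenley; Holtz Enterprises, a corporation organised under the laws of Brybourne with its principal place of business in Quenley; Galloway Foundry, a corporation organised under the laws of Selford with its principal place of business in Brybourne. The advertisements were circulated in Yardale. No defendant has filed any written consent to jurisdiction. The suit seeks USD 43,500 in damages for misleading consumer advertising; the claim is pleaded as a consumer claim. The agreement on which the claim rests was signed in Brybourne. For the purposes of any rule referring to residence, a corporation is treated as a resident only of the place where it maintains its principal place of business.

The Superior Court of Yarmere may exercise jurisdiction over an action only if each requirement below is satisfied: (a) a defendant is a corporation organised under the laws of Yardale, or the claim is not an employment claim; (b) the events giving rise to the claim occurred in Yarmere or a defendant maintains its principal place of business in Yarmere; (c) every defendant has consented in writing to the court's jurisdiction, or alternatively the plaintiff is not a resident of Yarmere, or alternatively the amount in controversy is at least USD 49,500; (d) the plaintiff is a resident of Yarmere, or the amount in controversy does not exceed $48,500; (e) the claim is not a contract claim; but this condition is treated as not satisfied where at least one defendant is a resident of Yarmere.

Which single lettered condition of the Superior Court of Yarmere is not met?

(b)

The Superior Court of Yarmere:
  (a) Brightmoor Foundry is organised under the laws of Yardale, which satisfies one of the alternatives. Met.
  (b) The operative events occurred in Yardale, not Yarmere; the corporate defendant(s) have their principal place of business in Brybourne, Quenley, not Yarmere — every alternative fails. Condition not met.
  (c) The plaintiff resides in Brybourne, which is not Yarmere — that alternative is enough. Condition met.
  (d) The amount in controversy is 43,500 dollars, within the $48,500 ceiling, so this disjunct is met. Met.
  (e) The claim is a consumer claim, not a contract claim. The exception is not triggered, since no defendant resides in Yarmere (they reside in Quenley, Quenley, Brybourne). Met.
Only condition (b) fails.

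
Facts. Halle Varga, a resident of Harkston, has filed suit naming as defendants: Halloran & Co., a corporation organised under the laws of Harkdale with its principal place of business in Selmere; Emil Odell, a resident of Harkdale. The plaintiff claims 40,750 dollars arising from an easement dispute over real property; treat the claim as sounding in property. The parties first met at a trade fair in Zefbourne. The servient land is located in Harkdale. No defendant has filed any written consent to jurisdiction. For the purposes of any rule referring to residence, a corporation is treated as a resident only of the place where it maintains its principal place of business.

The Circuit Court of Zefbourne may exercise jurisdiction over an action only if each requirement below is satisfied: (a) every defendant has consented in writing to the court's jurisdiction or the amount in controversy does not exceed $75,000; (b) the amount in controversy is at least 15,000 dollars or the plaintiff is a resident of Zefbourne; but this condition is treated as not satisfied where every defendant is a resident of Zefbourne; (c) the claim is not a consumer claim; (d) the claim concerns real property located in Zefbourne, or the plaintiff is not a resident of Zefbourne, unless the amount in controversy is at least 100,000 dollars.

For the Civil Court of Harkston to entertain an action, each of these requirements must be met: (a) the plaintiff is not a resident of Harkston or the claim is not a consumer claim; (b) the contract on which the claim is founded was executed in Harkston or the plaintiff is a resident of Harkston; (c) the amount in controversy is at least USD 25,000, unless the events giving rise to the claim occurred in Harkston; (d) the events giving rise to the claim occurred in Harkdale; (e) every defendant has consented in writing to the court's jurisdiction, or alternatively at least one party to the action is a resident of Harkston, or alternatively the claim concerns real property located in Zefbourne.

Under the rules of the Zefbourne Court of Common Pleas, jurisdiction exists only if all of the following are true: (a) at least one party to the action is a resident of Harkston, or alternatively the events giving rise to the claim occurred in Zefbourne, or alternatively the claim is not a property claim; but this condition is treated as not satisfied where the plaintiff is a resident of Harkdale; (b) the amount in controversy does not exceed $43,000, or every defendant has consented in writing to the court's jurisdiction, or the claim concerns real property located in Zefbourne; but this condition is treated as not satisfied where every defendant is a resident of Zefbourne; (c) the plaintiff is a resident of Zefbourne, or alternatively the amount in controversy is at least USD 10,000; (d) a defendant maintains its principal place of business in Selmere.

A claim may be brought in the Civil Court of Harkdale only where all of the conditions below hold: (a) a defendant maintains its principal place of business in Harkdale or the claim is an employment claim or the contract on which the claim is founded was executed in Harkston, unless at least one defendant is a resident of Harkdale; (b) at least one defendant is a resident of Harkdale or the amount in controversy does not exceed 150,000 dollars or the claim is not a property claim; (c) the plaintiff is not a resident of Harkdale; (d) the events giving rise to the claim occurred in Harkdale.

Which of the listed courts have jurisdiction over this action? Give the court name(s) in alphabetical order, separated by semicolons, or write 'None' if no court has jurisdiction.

the Circuit Court of Zefbourne; the Civil Court of Harkdale; the Civil Court of Harkston; the Zefbourne Court of Common Pleas

The Circuit Court of Zefbourne:
  (a) The amount in controversy is USD 40,750, within the 75,000 dollars ceiling — that alternative is enough. Condition met.
  (b) The amount in controversy is $40,750, which meets the USD 15,000 floor, which satisfies one of the alternatives. The carve-out does not apply: the defendants reside as follows — Halloran & Co. in Selmere, Emil Odell in Harkdale — not all in Zefbourne. Condition met.
  (c) The claim is a property claim, not a consumer claim. Met.
  (d) The plaintiff resides in Harkston, which is not Zefbourne, so this disjunct is met. Satisfied.
  → Jurisdiction lies.
The Civil Court of Harkston:
  (a) The claim is a property claim, not a consumer claim — that alternative is enough. Satisfied.
  (b) The plaintiff resides in Harkston, which satisfies one of the alternatives. Satisfied.
  (c) The amount in controversy is $40,750, which meets the USD 25,000 floor. Condition met.
  (d) The operative events occurred in Harkdale. Satisfied.
  (e) Halle Varga resides in Harkston — that alternative is enough. Met.
  → Jurisdiction lies.
The Zefbourne Court of Common Pleas:
  (a) Halle Varga resides in Harkston, so one alternative holds. And the carve-out is inapplicable — the plaintiff resides in Harkston, not Harkdale. Met.
  (b) The amount in controversy is USD 40,750, within the 43,000 dollars ceiling, so one alternative holds. The exception is not triggered, since the defendants reside as follows — Halloran & Co. in Selmere, Emil Odell in Harkdale — not all in Zefbourne. Condition met.
  (c) The amount in controversy is USD 40,750, which meets the $10,000 floor, so one alternative holds. Condition met.
  (d) Halloran & Co. has its principal place of business in Selmere. Condition met.
  → Jurisdiction lies.
The Civil Court of Harkdale:
  (a) The corporate defendant(s) have their principal place of business in Selmere, not Harkdale; the claim is a property claim, not an employment claim; no contract (and hence no place of execution) is alleged — none of the alternatives is met. But Emil Odell resides in Harkdale, and the 'unless' clause therefore excuses the requirement. Satisfied.
  (b) Emil Odell resides in Harkdale, so this disjunct is met. Satisfied.
  (c) The plaintiff resides in Harkston, which is not Harkdale. Condition met.
  (d) The operative events occurred in Harkdale. Condition met.
  → The court has jurisdiction.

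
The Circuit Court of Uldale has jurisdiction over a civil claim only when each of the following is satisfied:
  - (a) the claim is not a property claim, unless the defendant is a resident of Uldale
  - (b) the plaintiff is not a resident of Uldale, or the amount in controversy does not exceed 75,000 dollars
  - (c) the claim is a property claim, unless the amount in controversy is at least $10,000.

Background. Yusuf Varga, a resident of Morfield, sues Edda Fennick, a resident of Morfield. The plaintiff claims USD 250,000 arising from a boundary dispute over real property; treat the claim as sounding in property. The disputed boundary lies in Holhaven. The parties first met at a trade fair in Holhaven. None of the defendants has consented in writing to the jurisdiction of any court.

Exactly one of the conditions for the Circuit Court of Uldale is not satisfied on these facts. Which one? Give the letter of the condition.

The Circuit Court of Uldale:
  (a) The claim is a property claim. Nor does the 'unless' clause help: the defendant resides in Morfield, not Uldale. Not satisfied.
  (b) The plaintiff resides in Morfield, which is not Uldale — that alternative is enough. Satisfied.
  (c) The claim is a property claim. Met.
Only condition (a) fails.

(a)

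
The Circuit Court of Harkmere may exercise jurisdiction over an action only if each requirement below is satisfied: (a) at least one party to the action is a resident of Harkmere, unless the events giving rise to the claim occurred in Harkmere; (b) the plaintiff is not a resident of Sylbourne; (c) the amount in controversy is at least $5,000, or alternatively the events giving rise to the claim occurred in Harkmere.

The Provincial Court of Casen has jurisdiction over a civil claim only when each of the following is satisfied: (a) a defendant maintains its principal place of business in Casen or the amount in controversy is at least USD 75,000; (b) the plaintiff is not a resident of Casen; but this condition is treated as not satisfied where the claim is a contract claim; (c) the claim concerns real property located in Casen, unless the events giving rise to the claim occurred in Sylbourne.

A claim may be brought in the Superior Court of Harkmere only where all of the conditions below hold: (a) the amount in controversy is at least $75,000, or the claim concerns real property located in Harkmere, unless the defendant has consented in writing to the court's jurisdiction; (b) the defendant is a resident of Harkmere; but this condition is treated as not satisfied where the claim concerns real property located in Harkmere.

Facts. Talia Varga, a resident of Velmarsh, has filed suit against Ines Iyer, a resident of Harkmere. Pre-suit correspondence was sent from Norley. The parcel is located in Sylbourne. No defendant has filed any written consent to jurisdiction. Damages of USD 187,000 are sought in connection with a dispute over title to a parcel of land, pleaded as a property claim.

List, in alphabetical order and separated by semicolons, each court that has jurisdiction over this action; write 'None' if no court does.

the Circuit Court of Harkmere; the Provincial Court of Casen; the Superior Court of Harkmere

The Circuit Court of Harkmere:
  (a) Ines Iyer resides in Harkmere. Condition met.
  (b) The plaintiff resides in Velmarsh, which is not Sylbourne. Condition met.
  (c) The amount in controversy is $187,000, which meets the 5,000 dollars floor, which satisfies one of the alternatives. Condition met.
  → The court has jurisdiction.
The Provincial Court of Casen:
  (a) The amount in controversy is 187,000 dollars, which meets the $75,000 floor, so this disjunct is met. Satisfied.
  (b) The plaintiff resides in Velmarsh, which is not Casen. The carve-out does not apply: the claim is a property claim, not a contract claim. Condition met.
  (c) The property lies in Sylbourne, not Casen. However, the operative events occurred in Sylbourne, so the 'unless' proviso supplies this condition. Met.
  → The court has jurisdiction.
The Superior Court of Harkmere:
  (a) The amount in controversy is USD 187,000, which meets the USD 75,000 floor, so one alternative holds. Satisfied.
  (b) The defendant resides in Harkmere. The exception is not triggered, since the property lies in Sylbourne, not Harkmere. Condition met.
  → All conditions met; jurisdiction exists.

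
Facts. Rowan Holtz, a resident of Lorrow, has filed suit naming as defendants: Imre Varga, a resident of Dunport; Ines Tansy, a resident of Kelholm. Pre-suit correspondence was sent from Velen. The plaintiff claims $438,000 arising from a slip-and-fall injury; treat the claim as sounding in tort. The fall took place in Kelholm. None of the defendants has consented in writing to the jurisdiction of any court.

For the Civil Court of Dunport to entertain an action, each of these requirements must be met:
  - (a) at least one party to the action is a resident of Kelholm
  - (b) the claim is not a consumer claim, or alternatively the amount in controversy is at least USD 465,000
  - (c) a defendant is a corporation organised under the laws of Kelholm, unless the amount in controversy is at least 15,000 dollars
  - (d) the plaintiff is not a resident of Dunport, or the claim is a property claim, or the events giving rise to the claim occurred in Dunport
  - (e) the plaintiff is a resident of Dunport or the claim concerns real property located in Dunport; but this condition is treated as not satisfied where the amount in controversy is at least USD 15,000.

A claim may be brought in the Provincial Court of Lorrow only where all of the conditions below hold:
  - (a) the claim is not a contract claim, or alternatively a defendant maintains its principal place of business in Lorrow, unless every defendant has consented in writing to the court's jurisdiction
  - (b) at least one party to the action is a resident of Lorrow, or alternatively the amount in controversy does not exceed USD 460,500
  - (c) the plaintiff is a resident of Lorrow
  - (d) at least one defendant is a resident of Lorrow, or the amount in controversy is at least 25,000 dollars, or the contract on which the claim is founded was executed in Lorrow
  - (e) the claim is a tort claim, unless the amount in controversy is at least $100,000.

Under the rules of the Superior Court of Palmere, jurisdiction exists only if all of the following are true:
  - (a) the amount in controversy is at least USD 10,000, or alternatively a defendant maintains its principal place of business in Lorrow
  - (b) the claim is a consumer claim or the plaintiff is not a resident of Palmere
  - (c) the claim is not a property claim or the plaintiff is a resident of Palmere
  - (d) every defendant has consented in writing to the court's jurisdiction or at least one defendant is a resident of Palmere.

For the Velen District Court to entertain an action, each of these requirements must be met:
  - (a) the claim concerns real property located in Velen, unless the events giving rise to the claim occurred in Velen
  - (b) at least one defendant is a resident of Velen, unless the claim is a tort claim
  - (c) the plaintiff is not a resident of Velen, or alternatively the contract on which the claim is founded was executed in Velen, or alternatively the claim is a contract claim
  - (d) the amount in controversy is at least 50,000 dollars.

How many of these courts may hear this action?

1

The Civil Court of Dunport:
  (a) Ines Tansy resides in Kelholm. Met.
  (b) The claim is a tort claim, not a consumer claim — that alternative is enough. Met.
  (c) No defendant is a corporation. However, the amount in controversy is USD 438,000, which meets the $15,000 floor, so the 'unless' proviso supplies this condition. Met.
  (d) The plaintiff resides in Lorrow, which is not Dunport, so one alternative holds. Condition met.
  (e) The plaintiff resides in Lorrow, not Dunport; the claim does not concern real property — no alternative holds. Not met.
  → At least one condition fails; no jurisdiction.
The Provincial Court of Lorrow:
  (a) The claim is a tort claim, not a contract claim, which satisfies one of the alternatives. Met.
  (b) Rowan Holtz resides in Lorrow, which satisfies one of the alternatives. Met.
  (c) The plaintiff resides in Lorrow. Met.
  (d) The amount in controversy is 438,000 dollars, which meets the USD 25,000 floor, which satisfies one of the alternatives. Met.
  (e) The claim is a tort claim. Condition met.
  → Jurisdiction lies.
The Superior Court of Palmere:
  (a) The amount in controversy is USD 438,000, which meets the $10,000 floor, so this disjunct is met. Condition met.
  (b) The plaintiff resides in Lorrow, which is not Palmere, so one alternative holds. Satisfied.
  (c) The claim is a tort claim, not a property claim, so this disjunct is met. Met.
  (d) No such written consent has been filed; no defendant resides in Palmere (they reside in Dunport, Kelholm) — no alternative holds. Not satisfied.
  → At least one condition fails; no jurisdiction.
The Velen District Court:
  (a) The claim does not concern real property. And the operative events occurred in Kelholm, not Velen, so the proviso does not save it. Condition not met.
  (b) No defendant resides in Velen (they reside in Dunport, Kelholm). The proviso rescues it, though: the claim is a tort claim. Condition met.
  (c) The plaintiff resides in Lorrow, which is not Velen, which satisfies one of the alternatives. Met.
  (d) The amount in controversy is $438,000, which meets the $50,000 floor. Condition met.
  → At least one condition fails; no jurisdiction.
Courts with jurisdiction: the Provincial Court of Lorrow — 1 in total.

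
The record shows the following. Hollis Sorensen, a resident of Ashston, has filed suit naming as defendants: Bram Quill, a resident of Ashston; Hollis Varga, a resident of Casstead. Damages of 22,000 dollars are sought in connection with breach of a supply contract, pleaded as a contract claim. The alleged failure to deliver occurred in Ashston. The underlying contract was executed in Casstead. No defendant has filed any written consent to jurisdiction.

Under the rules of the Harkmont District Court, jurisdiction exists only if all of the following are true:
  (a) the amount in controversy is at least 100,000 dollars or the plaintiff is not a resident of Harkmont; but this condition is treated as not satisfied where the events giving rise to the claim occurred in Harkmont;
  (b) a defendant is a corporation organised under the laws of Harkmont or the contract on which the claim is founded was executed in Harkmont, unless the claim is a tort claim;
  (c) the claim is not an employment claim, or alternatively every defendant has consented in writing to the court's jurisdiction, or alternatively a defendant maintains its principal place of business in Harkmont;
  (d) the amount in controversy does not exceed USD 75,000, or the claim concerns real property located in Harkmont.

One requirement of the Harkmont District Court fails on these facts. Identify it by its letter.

(b)

The Harkmont District Court:
  (a) The plaintiff resides in Ashston, which is not Harkmont — that alternative is enough. The exception is not triggered, since the operative events occurred in Ashston, not Harkmont. Satisfied.
  (b) No defendant is a corporation; the contract was executed in Casstead, not Harkmont — none of the alternatives is met. The proviso offers no rescue either, since the claim is a contract claim, not a tort claim. Not met.
  (c) The claim is a contract claim, not an employment claim, which satisfies one of the alternatives. Met.
  (d) The amount in controversy is $22,000, within the USD 75,000 ceiling, so one alternative holds. Condition met.
Only condition (b) fails.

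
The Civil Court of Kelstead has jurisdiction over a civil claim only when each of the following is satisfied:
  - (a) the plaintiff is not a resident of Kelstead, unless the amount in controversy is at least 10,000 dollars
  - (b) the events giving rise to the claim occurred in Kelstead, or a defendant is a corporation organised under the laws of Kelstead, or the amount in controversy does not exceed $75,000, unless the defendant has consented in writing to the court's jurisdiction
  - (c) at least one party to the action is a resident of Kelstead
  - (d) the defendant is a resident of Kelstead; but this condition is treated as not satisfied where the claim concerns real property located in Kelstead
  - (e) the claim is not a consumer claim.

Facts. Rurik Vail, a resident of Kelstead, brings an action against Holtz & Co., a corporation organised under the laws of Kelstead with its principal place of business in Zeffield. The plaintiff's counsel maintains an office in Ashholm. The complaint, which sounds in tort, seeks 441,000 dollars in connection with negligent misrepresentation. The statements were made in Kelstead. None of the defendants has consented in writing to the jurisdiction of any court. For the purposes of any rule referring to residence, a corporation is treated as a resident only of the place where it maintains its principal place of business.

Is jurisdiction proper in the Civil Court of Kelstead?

No

The Civil Court of Kelstead:
  (a) The plaintiff resides in Kelstead. The proviso rescues it, though: the amount in controversy is 441,000 dollars, which meets the USD 10,000 floor. Met.
  (b) The operative events occurred in Kelstead, so one alternative holds. Condition met.
  (c) Rurik Vail resides in Kelstead. Satisfied.
  (d) The defendant resides in Zeffield, not Kelstead. Not satisfied.
  (e) The claim is a tort claim, not a consumer claim. Condition met.
  → At least one condition fails; no jurisdiction.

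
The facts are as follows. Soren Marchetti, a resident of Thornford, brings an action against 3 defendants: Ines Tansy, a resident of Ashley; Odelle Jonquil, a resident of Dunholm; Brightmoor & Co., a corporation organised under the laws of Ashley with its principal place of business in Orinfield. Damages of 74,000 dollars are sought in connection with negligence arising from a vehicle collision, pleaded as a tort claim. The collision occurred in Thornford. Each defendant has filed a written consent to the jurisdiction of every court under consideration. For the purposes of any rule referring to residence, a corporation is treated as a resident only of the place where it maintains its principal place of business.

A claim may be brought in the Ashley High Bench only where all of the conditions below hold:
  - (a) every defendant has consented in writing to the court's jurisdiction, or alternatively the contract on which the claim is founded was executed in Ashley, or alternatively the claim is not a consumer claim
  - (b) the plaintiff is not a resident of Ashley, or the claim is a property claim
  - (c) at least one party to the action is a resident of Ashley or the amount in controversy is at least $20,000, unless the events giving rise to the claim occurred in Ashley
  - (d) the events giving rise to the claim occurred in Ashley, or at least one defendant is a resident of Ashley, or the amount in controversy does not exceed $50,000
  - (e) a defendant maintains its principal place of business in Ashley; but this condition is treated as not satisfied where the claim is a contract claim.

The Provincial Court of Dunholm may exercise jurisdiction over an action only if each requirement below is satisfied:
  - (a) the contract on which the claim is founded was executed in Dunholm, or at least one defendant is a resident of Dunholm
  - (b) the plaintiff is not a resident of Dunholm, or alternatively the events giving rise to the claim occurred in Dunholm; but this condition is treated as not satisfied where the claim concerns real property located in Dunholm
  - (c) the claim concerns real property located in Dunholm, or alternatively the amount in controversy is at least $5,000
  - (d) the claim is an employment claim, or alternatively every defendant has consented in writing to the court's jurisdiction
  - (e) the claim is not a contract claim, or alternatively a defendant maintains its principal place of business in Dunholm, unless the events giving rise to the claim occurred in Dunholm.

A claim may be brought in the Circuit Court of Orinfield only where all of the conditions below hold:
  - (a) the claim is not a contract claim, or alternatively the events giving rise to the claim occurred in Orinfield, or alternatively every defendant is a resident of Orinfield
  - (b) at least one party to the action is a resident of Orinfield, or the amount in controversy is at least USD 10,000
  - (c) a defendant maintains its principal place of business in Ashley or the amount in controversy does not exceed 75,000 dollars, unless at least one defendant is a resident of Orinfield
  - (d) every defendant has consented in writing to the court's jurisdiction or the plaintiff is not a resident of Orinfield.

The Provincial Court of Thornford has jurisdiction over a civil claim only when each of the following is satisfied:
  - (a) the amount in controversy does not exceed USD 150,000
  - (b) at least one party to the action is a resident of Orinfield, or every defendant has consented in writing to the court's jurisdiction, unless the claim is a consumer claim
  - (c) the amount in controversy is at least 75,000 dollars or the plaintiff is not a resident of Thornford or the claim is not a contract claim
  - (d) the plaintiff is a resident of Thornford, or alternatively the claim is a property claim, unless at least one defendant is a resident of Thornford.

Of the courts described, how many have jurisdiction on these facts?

3

The Ashley High Bench:
  (a) Every defendant has filed written consent, so one alternative holds. Met.
  (b) The plaintiff resides in Thornford, which is not Ashley, which satisfies one of the alternatives. Satisfied.
  (c) Ines Tansy resides in Ashley, so this disjunct is met. Met.
  (d) Ines Tansy resides in Ashley, so this disjunct is met. Satisfied.
  (e) The corporate defendant(s) have their principal place of business in Orinfield, not Ashley. Not satisfied.
  → At least one condition fails; no jurisdiction.
The Provincial Court of Dunholm:
  (a) Odelle Jonquil resides in Dunholm, so this disjunct is met. Condition met.
  (b) The plaintiff resides in Thornford, which is not Dunholm — that alternative is enough. The carve-out does not apply: the claim does not concern real property. Satisfied.
  (c) The amount in controversy is USD 74,000, which meets the 5,000 dollars floor — that alternative is enough. Condition met.
  (d) Every defendant has filed written consent, which satisfies one of the alternatives. Met.
  (e) The claim is a tort claim, not a contract claim, so this disjunct is met. Met.
  → Every requirement is satisfied — jurisdiction.
The Circuit Court of Orinfield:
  (a) The claim is a tort claim, not a contract claim, which satisfies one of the alternatives. Met.
  (b) Brightmoor & Co. resides in Orinfield, so this disjunct is met. Satisfied.
  (c) The amount in controversy is 74,000 dollars, within the $75,000 ceiling — that alternative is enough. Satisfied.
  (d) Every defendant has filed written consent, so one alternative holds. Met.
  → Every requirement is satisfied — jurisdiction.
The Provincial Court of Thornford:
  (a) The amount in controversy is $74,000, within the 150,000 dollars ceiling. Satisfied.
  (b) Brightmoor & Co. resides in Orinfield — that alternative is enough. Condition met.
  (c) The claim is a tort claim, not a contract claim, so this disjunct is met. Condition met.
  (d) The plaintiff resides in Thornford, so one alternative holds. Met.
  → Jurisdiction lies.
Courts with jurisdiction: the Provincial Court of Dunholm, the Circuit Court of Orinfield, the Provincial Court of Thornford — 3 in total.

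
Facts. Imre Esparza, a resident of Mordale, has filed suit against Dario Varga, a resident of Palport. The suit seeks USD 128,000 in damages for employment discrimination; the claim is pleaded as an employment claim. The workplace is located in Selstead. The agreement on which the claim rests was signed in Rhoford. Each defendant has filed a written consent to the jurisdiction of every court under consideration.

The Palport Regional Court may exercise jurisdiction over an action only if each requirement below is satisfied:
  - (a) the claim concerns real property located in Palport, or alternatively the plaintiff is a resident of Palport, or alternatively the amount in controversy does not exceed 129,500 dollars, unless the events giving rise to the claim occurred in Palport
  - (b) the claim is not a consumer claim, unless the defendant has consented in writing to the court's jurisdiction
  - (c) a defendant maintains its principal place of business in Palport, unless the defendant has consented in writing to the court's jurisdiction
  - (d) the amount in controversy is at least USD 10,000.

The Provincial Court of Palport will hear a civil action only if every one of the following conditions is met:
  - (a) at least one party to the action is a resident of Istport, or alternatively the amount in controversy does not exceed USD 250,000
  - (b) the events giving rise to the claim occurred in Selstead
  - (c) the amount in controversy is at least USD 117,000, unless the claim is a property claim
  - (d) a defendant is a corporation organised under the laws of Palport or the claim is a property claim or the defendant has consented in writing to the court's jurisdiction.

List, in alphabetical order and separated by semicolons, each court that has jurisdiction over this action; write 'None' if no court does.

the Palport Regional Court; the Provincial Court of Palport

The Palport Regional Court:
  (a) The amount in controversy is $128,000, within the USD 129,500 ceiling, which satisfies one of the alternatives. Condition met.
  (b) The claim is an employment claim, not a consumer claim. Met.
  (c) No defendant is a corporation. But every defendant has filed written consent, and the 'unless' clause therefore excuses the requirement. Satisfied.
  (d) The amount in controversy is USD 128,000, which meets the $10,000 floor. Condition met.
  → All conditions met; jurisdiction exists.
The Provincial Court of Palport:
  (a) The amount in controversy is 128,000 dollars, within the $250,000 ceiling, which satisfies one of the alternatives. Met.
  (b) The operative events occurred in Selstead. Condition met.
  (c) The amount in controversy is $128,000, which meets the 117,000 dollars floor. Satisfied.
  (d) Every defendant has filed written consent, so one alternative holds. Met.
  → Every requirement is satisfied — jurisdiction.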